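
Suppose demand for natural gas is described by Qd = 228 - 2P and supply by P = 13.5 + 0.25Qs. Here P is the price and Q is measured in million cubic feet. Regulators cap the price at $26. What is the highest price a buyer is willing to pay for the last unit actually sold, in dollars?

Rearranging supply gives Qs = 4P - 54. Setting quantity demanded equal to quantity supplied, 228 - 2P = 4P - 54, gives P* = 47 and Q* = 134.
Since 26 < 47, the ceiling is binding.
At P = 26: Qd = 228 - 2·26 = 176 and Qs = 4·26 - 54 = 50.
Only 50 units reach the market. On the demand curve, the marginal buyer's willingness to pay at Q = 50 is (228 - 50)/2 = 89.

89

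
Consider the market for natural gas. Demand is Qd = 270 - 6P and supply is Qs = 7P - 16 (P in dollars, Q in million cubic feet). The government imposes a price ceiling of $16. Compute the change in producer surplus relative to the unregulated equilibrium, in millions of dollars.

Setting quantity demanded equal to quantity supplied, 270 - 6P = 7P - 16, gives P* = 22 and Q* = 138.
The ceiling of 16 is below the equilibrium price 22, so it binds.
At P = 16: Qd = 270 - 6·16 = 174 and Qs = 7·16 - 16 = 96.
Producer surplus without the control is ½ · (22 - 16/7) · 138 = 9522/7.
With the ceiling, producers sell 96 units at 16, so PS = ½ · (16 - 16/7) · 96 = 4608/7.
Change in producer surplus = 4608/7 - 9522/7 = -702.

-702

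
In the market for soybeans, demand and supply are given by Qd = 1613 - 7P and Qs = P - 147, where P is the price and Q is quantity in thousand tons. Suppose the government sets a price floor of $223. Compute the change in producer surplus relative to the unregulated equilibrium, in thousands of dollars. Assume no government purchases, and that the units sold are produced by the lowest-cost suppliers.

-64.5

In a free market, 1613 - 7P = P - 147 gives the equilibrium P* = 220, Q* = 73.
Because the floor (223) lies above the market-clearing price, it is binding.
At P = 223: Qd = 1613 - 7·223 = 52 and Qs = 223 - 147 = 76.
Producer surplus without the control is ½ · (220 - 147) · 73 = 2664.5.
With the floor, 52 units are sold at 223. The supply price at Q = 52 is 199, so PS = ½ · [(223 - 147) + (223 - 199)] · 52 = 2600.
Change in producer surplus = 2600 - 2664.5 = -64.5.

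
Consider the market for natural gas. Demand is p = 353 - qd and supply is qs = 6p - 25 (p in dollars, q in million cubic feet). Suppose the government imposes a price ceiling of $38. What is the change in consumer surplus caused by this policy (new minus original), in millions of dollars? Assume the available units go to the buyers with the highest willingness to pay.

-1360

Rearranging demand gives qd = 353 - p. Setting quantity demanded equal to quantity supplied, 353 - p = 6p - 25, gives p* = 54 and q* = 299.
Because the ceiling (38) lies below the market-clearing price, it is binding.
At p = 38: qd = 353 - 38 = 315 and qs = 6·38 - 25 = 203.
Consumer surplus without the control is ½ · (353 - 54) · 299 = 44700.5.
With the ceiling, 203 units are sold at 38 (assume they go to the highest-value buyers). The demand price at q = 203 is 150, so CS = ½ · [(353 - 38) + (150 - 38)] · 203 = 43340.5.
Change in consumer surplus = 43340.5 - 44700.5 = -1360.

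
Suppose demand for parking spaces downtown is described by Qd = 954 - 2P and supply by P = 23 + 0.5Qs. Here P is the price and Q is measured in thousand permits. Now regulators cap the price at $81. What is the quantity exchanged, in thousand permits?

Rearranging supply gives Qs = 2P - 46. Without the control the market clears where 954 - 2P = 2P - 46, i.e. P* = 250 and Q* = 454.
Since 81 < 250, the ceiling is binding.
At P = 81: Qd = 954 - 2·81 = 792 and Qs = 2·81 - 46 = 116.
The quantity actually transacted is the short side, supply: 116.

116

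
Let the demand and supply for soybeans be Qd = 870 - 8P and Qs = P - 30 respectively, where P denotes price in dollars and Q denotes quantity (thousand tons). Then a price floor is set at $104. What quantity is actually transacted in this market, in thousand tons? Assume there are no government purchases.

In a free market, 870 - 8P = P - 30 gives the equilibrium P* = 100, Q* = 70.
The floor of 104 is above the equilibrium price 100, so it binds.
At P = 104: Qd = 870 - 8·104 = 38 and Qs = 104 - 30 = 74.
The quantity actually transacted is the short side, demand: 38.

38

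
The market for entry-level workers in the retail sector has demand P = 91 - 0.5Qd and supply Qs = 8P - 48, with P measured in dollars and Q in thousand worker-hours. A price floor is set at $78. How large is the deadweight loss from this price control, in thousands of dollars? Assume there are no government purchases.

3781.25

Rearranging demand gives Qd = 182 - 2P. Equilibrium: 182 - 2P = 8P - 48, so 230 = 10P and P* = 23, Q* = 136.
The floor of 78 is above the equilibrium price 23, so it binds.
At P = 78: Qd = 182 - 2·78 = 26 and Qs = 8·78 - 48 = 576.
Quantity traded falls to 26. At Q = 26 the demand price is (182 - 26)/2 = 78 and the supply price is (48 + 26)/8 = 9.25.
Deadweight loss = ½ · (78 - 9.25) · (136 - 26) = ½ · 68.75 · 110 = 3781.25.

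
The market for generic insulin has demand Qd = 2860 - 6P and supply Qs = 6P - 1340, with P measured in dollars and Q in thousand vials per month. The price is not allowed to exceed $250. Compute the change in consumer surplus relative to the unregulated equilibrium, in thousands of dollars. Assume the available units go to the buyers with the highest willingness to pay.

In a free market, 2860 - 6P = 6P - 1340 gives the equilibrium P* = 350, Q* = 760.
Since 250 < 350, the ceiling is binding.
At P = 250: Qd = 2860 - 6·250 = 1360 and Qs = 6·250 - 1340 = 160.
Consumer surplus without the control is ½ · (1430/3 - 350) · 760 = 144400/3.
With the ceiling, 160 units are sold at 250 (assume they go to the highest-value buyers). The demand price at Q = 160 is 450, so CS = ½ · [(1430/3 - 250) + (450 - 250)] · 160 = 102400/3.
Change in consumer surplus = 102400/3 - 144400/3 = -14000.

-14000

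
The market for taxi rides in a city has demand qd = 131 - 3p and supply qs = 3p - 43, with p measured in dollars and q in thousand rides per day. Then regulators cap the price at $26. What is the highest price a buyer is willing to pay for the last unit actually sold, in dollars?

Equilibrium: 131 - 3p = 3p - 43, so 174 = 6p and p* = 29, q* = 44.
Since 26 < 29, the ceiling is binding.
At p = 26: qd = 131 - 3·26 = 53 and qs = 3·26 - 43 = 35.
Only 35 units reach the market. On the demand curve, the marginal buyer's willingness to pay at q = 35 is (131 - 35)/3 = 32.

32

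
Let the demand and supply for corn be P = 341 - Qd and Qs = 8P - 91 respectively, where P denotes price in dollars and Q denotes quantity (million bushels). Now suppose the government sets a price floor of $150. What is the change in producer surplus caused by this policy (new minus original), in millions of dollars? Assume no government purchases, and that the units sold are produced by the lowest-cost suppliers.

18831.75

Rearranging demand gives Qd = 341 - P. Without the control the market clears where 341 - P = 8P - 91, i.e. P* = 48 and Q* = 293.
Since 150 > 48, the floor is binding.
At P = 150: Qd = 341 - 150 = 191 and Qs = 8·150 - 91 = 1109.
Producer surplus without the control is ½ · (48 - 11.375) · 293 = 5365.5625.
With the floor, 191 units are sold at 150. The supply price at Q = 191 is 35.25, so PS = ½ · [(150 - 11.375) + (150 - 35.25)] · 191 = 24197.3125.
Change in producer surplus = 24197.3125 - 5365.5625 = 18831.75.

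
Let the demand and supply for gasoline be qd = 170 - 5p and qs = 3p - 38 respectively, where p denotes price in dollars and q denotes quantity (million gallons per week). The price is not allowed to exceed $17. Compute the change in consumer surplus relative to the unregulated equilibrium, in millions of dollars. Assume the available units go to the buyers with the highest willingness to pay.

Equilibrium: 170 - 5p = 3p - 38, so 208 = 8p and p* = 26, q* = 40.
The ceiling of 17 is below the equilibrium price 26, so it binds.
At p = 17: qd = 170 - 5·17 = 85 and qs = 3·17 - 38 = 13.
Consumer surplus without the control is ½ · (34 - 26) · 40 = 160.
With the ceiling, 13 units are sold at 17 (assume they go to the highest-value buyers). The demand price at q = 13 is 31.4, so CS = ½ · [(34 - 17) + (31.4 - 17)] · 13 = 204.1.
Change in consumer surplus = 204.1 - 160 = 44.1.

44.1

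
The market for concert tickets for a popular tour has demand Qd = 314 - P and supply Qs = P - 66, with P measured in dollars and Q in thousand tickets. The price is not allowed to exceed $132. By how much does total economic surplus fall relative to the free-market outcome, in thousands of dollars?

3364

Without the control the market clears where 314 - P = P - 66, i.e. P* = 190 and Q* = 124.
Since 132 < 190, the ceiling is binding.
At P = 132: Qd = 314 - 132 = 182 and Qs = 132 - 66 = 66.
Quantity traded falls to 66. At Q = 66 the demand price is 314 - 66 = 248 and the supply price is 66 + 66 = 132.
Deadweight loss = ½ · (248 - 132) · (124 - 66) = ½ · 116 · 58 = 3364.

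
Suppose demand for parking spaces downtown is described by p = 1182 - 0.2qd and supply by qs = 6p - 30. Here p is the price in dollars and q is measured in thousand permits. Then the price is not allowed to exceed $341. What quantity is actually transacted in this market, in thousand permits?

2016

Rearranging demand gives qd = 5910 - 5p. In a free market, 5910 - 5p = 6p - 30 gives the equilibrium p* = 540, q* = 3210.
The ceiling of 341 is below the equilibrium price 540, so it binds.
At p = 341: qd = 5910 - 5·341 = 4205 and qs = 6·341 - 30 = 2016.
The quantity actually transacted is the short side, supply: 2016.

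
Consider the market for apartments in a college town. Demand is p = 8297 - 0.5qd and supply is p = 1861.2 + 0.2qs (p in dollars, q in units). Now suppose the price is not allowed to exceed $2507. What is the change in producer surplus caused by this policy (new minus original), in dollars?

-7410319.5

Rearranging demand gives qd = 16594 - 2p; rearranging supply gives qs = 5p - 9306. Without the control the market clears where 16594 - 2p = 5p - 9306, i.e. p* = 3700 and q* = 9194.
Since 2507 < 3700, the ceiling is binding.
At p = 2507: qd = 16594 - 2·2507 = 11580 and qs = 5·2507 - 9306 = 3229.
Producer surplus without the control is ½ · (3700 - 1861.2) · 9194 = 8452963.6.
With the ceiling, producers sell 3229 units at 2507, so PS = ½ · (2507 - 1861.2) · 3229 = 1042644.1.
Change in producer surplus = 1042644.1 - 8452963.6 = -7410319.5.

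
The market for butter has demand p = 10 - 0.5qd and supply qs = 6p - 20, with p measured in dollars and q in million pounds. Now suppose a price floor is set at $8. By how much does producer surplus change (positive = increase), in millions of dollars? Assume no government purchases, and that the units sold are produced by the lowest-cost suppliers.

Rearranging demand gives qd = 20 - 2p. In a free market, 20 - 2p = 6p - 20 gives the equilibrium p* = 5, q* = 10.
The floor of 8 is above the equilibrium price 5, so it binds.
At p = 8: qd = 20 - 2·8 = 4 and qs = 6·8 - 20 = 28.
Producer surplus without the control is ½ · (5 - 10/3) · 10 = 25/3.
With the floor, 4 units are sold at 8. The supply price at q = 4 is 4, so PS = ½ · [(8 - 10/3) + (8 - 4)] · 4 = 52/3.
Change in producer surplus = 52/3 - 25/3 = 9.

9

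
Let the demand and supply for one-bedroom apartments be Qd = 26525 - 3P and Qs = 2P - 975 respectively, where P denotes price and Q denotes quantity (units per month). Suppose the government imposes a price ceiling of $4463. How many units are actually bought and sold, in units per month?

7951

Setting quantity demanded equal to quantity supplied, 26525 - 3P = 2P - 975, gives P* = 5500 and Q* = 10025.
Since 4463 < 5500, the ceiling is binding.
At P = 4463: Qd = 26525 - 3·4463 = 13136 and Qs = 2·4463 - 975 = 7951.
The quantity actually transacted is the short side, supply: 7951.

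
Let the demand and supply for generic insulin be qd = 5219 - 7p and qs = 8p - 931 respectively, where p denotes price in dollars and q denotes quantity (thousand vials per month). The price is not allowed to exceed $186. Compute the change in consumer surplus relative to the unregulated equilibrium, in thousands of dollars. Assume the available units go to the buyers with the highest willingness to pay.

-104608

Without the control the market clears where 5219 - 7p = 8p - 931, i.e. p* = 410 and q* = 2349.
The ceiling of 186 is below the equilibrium price 410, so it binds.
At p = 186: qd = 5219 - 7·186 = 3917 and qs = 8·186 - 931 = 557.
Consumer surplus without the control is ½ · (5219/7 - 410) · 2349 = 5517801/14.
With the ceiling, 557 units are sold at 186 (assume they go to the highest-value buyers). The demand price at q = 557 is 666, so CS = ½ · [(5219/7 - 186) + (666 - 186)] · 557 = 4053289/14.
Change in consumer surplus = 4053289/14 - 5517801/14 = -104608.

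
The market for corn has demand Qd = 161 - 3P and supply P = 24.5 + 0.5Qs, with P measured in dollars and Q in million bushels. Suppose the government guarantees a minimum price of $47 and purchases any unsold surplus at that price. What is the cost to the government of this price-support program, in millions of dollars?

Rearranging supply gives Qs = 2P - 49. Equilibrium: 161 - 3P = 2P - 49, so 210 = 5P and P* = 42, Q* = 35.
The floor of 47 is above the equilibrium price 42, so it binds.
At P = 47: Qd = 161 - 3·47 = 20 and Qs = 2·47 - 49 = 45.
Surplus = Qs - Qd = 25.
Government expenditure = surplus × support price = 25 × 47 = 1175.

1175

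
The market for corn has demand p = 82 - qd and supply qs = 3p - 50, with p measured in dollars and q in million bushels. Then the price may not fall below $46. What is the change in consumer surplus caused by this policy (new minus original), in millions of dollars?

-552.5

Rearranging demand gives qd = 82 - p. Setting quantity demanded equal to quantity supplied, 82 - p = 3p - 50, gives p* = 33 and q* = 49.
The floor of 46 is above the equilibrium price 33, so it binds.
At p = 46: qd = 82 - 46 = 36 and qs = 3·46 - 50 = 88.
Consumer surplus without the control is ½ · (82 - 33) · 49 = 1200.5.
With the floor, consumers buy 36 units at 46, so CS = ½ · (82 - 46) · 36 = 648.
Change in consumer surplus = 648 - 1200.5 = -552.5.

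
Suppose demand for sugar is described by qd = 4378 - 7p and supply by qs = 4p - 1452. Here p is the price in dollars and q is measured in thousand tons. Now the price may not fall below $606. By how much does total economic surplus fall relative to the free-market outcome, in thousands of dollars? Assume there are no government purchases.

55594

Setting quantity demanded equal to quantity supplied, 4378 - 7p = 4p - 1452, gives p* = 530 and q* = 668.
The floor of 606 is above the equilibrium price 530, so it binds.
At p = 606: qd = 4378 - 7·606 = 136 and qs = 4·606 - 1452 = 972.
Quantity traded falls to 136. At q = 136 the demand price is (4378 - 136)/7 = 606 and the supply price is (1452 + 136)/4 = 397.
Deadweight loss = ½ · (606 - 397) · (668 - 136) = ½ · 209 · 532 = 55594.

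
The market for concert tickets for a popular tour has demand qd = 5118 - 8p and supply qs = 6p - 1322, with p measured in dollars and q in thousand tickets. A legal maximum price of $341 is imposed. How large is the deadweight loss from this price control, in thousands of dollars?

74345.25

Equilibrium: 5118 - 8p = 6p - 1322, so 6440 = 14p and p* = 460, q* = 1438.
The ceiling of 341 is below the equilibrium price 460, so it binds.
At p = 341: qd = 5118 - 8·341 = 2390 and qs = 6·341 - 1322 = 724.
Quantity traded falls to 724. At q = 724 the demand price is (5118 - 724)/8 = 549.25 and the supply price is (1322 + 724)/6 = 341.
Deadweight loss = ½ · (549.25 - 341) · (1438 - 724) = ½ · 208.25 · 714 = 74345.25.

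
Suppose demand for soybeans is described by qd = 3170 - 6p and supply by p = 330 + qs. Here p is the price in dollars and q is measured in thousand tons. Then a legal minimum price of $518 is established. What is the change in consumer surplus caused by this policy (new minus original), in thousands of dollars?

-2088

Rearranging supply gives qs = p - 330. Without the control the market clears where 3170 - 6p = p - 330, i.e. p* = 500 and q* = 170.
Because the floor (518) lies above the market-clearing price, it is binding.
At p = 518: qd = 3170 - 6·518 = 62 and qs = 518 - 330 = 188.
Consumer surplus without the control is ½ · (1585/3 - 500) · 170 = 7225/3.
With the floor, consumers buy 62 units at 518, so CS = ½ · (1585/3 - 518) · 62 = 961/3.
Change in consumer surplus = 961/3 - 7225/3 = -2088.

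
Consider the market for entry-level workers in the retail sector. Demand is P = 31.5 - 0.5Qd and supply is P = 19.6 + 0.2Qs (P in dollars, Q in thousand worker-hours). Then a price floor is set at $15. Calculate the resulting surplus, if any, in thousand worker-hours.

0

Rearranging demand gives Qd = 63 - 2P; rearranging supply gives Qs = 5P - 98. Equilibrium: 63 - 2P = 5P - 98, so 161 = 7P and P* = 23, Q* = 17.
Since 15 is below P* = 23, the floor does not bind and the free-market outcome prevails.
Since the control does not bind, there is no surplus.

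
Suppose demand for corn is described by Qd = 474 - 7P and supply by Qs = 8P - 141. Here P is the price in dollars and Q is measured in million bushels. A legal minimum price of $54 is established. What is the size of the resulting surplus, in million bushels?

195

Setting quantity demanded equal to quantity supplied, 474 - 7P = 8P - 141, gives P* = 41 and Q* = 187.
Since 54 > 41, the floor is binding.
At P = 54: Qd = 474 - 7·54 = 96 and Qs = 8·54 - 141 = 291.
Surplus = Qs - Qd = 291 - 96 = 195.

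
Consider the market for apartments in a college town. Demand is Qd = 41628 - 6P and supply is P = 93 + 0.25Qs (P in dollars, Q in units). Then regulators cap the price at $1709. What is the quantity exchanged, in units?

6464

Rearranging supply gives Qs = 4P - 372. Setting quantity demanded equal to quantity supplied, 41628 - 6P = 4P - 372, gives P* = 4200 and Q* = 16428.
The ceiling of 1709 is below the equilibrium price 4200, so it binds.
At P = 1709: Qd = 41628 - 6·1709 = 31374 and Qs = 4·1709 - 372 = 6464.
The quantity actually transacted is the short side, supply: 6464.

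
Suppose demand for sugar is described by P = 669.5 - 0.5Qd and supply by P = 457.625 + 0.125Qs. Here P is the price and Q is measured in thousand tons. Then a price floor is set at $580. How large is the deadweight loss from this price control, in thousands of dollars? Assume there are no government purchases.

Rearranging demand gives Qd = 1339 - 2P; rearranging supply gives Qs = 8P - 3661. In a free market, 1339 - 2P = 8P - 3661 gives the equilibrium P* = 500, Q* = 339.
The floor of 580 is above the equilibrium price 500, so it binds.
At P = 580: Qd = 1339 - 2·580 = 179 and Qs = 8·580 - 3661 = 979.
Quantity traded falls to 179. At Q = 179 the demand price is (1339 - 179)/2 = 580 and the supply price is (3661 + 179)/8 = 480.
Deadweight loss = ½ · (580 - 480) · (339 - 179) = ½ · 100 · 160 = 8000.

8000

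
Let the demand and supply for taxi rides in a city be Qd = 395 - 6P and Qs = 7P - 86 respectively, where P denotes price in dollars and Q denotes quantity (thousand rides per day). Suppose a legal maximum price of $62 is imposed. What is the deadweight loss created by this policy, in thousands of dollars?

0

Equilibrium: 395 - 6P = 7P - 86, so 481 = 13P and P* = 37, Q* = 173.
The ceiling of 62 is above the equilibrium price 37, so it is not binding; the market clears at P* = 37, Q* = 173.
Since the control does not bind, no trades are prevented and deadweight loss is zero.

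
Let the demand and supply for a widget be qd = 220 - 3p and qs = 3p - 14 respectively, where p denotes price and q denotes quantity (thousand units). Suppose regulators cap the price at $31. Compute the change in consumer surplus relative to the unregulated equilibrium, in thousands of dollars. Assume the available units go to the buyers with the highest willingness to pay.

536

Equilibrium: 220 - 3p = 3p - 14, so 234 = 6p and p* = 39, q* = 103.
The ceiling of 31 is below the equilibrium price 39, so it binds.
At p = 31: qd = 220 - 3·31 = 127 and qs = 3·31 - 14 = 79.
Consumer surplus without the control is ½ · (220/3 - 39) · 103 = 10609/6.
With the ceiling, 79 units are sold at 31 (assume they go to the highest-value buyers). The demand price at q = 79 is 47, so CS = ½ · [(220/3 - 31) + (47 - 31)] · 79 = 13825/6.
Change in consumer surplus = 13825/6 - 10609/6 = 536.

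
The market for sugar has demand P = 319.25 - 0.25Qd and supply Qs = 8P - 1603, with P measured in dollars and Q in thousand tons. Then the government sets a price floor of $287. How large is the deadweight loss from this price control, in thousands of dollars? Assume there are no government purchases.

Rearranging demand gives Qd = 1277 - 4P. Equilibrium: 1277 - 4P = 8P - 1603, so 2880 = 12P and P* = 240, Q* = 317.
The floor of 287 is above the equilibrium price 240, so it binds.
At P = 287: Qd = 1277 - 4·287 = 129 and Qs = 8·287 - 1603 = 693.
Quantity traded falls to 129. At Q = 129 the demand price is (1277 - 129)/4 = 287 and the supply price is (1603 + 129)/8 = 216.5.
Deadweight loss = ½ · (287 - 216.5) · (317 - 129) = ½ · 70.5 · 188 = 6627.

6627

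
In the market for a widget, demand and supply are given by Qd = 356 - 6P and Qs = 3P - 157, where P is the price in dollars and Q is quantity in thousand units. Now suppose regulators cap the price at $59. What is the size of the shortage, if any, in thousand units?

0

Setting quantity demanded equal to quantity supplied, 356 - 6P = 3P - 157, gives P* = 57 and Q* = 14.
Since 59 is above P* = 57, the ceiling does not bind and the free-market outcome prevails.
Since the control does not bind, there is no shortage.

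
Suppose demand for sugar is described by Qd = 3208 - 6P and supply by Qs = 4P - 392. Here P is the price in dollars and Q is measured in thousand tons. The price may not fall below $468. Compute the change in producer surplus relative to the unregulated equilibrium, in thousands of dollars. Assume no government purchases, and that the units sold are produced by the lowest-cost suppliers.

-9288

Equilibrium: 3208 - 6P = 4P - 392, so 3600 = 10P and P* = 360, Q* = 1048.
Because the floor (468) lies above the market-clearing price, it is binding.
At P = 468: Qd = 3208 - 6·468 = 400 and Qs = 4·468 - 392 = 1480.
Producer surplus without the control is ½ · (360 - 98) · 1048 = 137288.
With the floor, 400 units are sold at 468. The supply price at Q = 400 is 198, so PS = ½ · [(468 - 98) + (468 - 198)] · 400 = 128000.
Change in producer surplus = 128000 - 137288 = -9288.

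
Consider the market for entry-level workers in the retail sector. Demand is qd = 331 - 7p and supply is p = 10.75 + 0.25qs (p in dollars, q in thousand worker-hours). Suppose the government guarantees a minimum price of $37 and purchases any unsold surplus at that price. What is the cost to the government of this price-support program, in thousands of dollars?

1221

Rearranging supply gives qs = 4p - 43. Setting quantity demanded equal to quantity supplied, 331 - 7p = 4p - 43, gives p* = 34 and q* = 93.
The floor of 37 is above the equilibrium price 34, so it binds.
At p = 37: qd = 331 - 7·37 = 72 and qs = 4·37 - 43 = 105.
Surplus = qs - qd = 33.
Government expenditure = surplus × support price = 33 × 37 = 1221.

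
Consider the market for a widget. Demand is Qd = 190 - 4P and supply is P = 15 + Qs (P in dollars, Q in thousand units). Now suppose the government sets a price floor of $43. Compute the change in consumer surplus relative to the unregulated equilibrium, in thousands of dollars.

Rearranging supply gives Qs = P - 15. In a free market, 190 - 4P = P - 15 gives the equilibrium P* = 41, Q* = 26.
Since 43 > 41, the floor is binding.
At P = 43: Qd = 190 - 4·43 = 18 and Qs = 43 - 15 = 28.
Consumer surplus without the control is ½ · (47.5 - 41) · 26 = 84.5.
With the floor, consumers buy 18 units at 43, so CS = ½ · (47.5 - 43) · 18 = 40.5.
Change in consumer surplus = 40.5 - 84.5 = -44.

-44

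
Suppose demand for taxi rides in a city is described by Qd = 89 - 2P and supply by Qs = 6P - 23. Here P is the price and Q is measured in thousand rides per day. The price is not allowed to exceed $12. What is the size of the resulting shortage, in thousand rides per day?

Without the control the market clears where 89 - 2P = 6P - 23, i.e. P* = 14 and Q* = 61.
Because the ceiling (12) lies below the market-clearing price, it is binding.
At P = 12: Qd = 89 - 2·12 = 65 and Qs = 6·12 - 23 = 49.
Shortage = Qd - Qs = 65 - 49 = 16.

16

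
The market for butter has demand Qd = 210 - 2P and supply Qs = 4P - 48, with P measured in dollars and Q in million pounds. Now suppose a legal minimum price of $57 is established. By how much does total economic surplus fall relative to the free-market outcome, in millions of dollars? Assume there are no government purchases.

294

Equilibrium: 210 - 2P = 4P - 48, so 258 = 6P and P* = 43, Q* = 124.
Since 57 > 43, the floor is binding.
At P = 57: Qd = 210 - 2·57 = 96 and Qs = 4·57 - 48 = 180.
Quantity traded falls to 96. At Q = 96 the demand price is (210 - 96)/2 = 57 and the supply price is (48 + 96)/4 = 36.
Deadweight loss = ½ · (57 - 36) · (124 - 96) = ½ · 21 · 28 = 294.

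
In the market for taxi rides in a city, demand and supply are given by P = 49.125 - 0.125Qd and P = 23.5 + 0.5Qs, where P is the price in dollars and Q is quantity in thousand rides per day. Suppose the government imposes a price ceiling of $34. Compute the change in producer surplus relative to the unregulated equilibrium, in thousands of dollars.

Rearranging demand gives Qd = 393 - 8P; rearranging supply gives Qs = 2P - 47. Without the control the market clears where 393 - 8P = 2P - 47, i.e. P* = 44 and Q* = 41.
Because the ceiling (34) lies below the market-clearing price, it is binding.
At P = 34: Qd = 393 - 8·34 = 121 and Qs = 2·34 - 47 = 21.
Producer surplus without the control is ½ · (44 - 23.5) · 41 = 420.25.
With the ceiling, producers sell 21 units at 34, so PS = ½ · (34 - 23.5) · 21 = 110.25.
Change in producer surplus = 110.25 - 420.25 = -310.

-310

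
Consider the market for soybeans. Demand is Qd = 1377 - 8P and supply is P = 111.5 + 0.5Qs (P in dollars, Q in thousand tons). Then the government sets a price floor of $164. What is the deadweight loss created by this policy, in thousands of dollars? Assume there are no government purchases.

Rearranging supply gives Qs = 2P - 223. In a free market, 1377 - 8P = 2P - 223 gives the equilibrium P* = 160, Q* = 97.
Since 164 > 160, the floor is binding.
At P = 164: Qd = 1377 - 8·164 = 65 and Qs = 2·164 - 223 = 105.
Quantity traded falls to 65. At Q = 65 the demand price is (1377 - 65)/8 = 164 and the supply price is (223 + 65)/2 = 144.
Deadweight loss = ½ · (164 - 144) · (97 - 65) = ½ · 20 · 32 = 320.

320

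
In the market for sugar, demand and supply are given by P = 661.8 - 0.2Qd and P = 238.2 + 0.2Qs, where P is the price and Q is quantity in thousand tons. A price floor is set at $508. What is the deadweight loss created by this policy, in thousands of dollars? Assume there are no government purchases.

16820

Rearranging demand gives Qd = 3309 - 5P; rearranging supply gives Qs = 5P - 1191. Setting quantity demanded equal to quantity supplied, 3309 - 5P = 5P - 1191, gives P* = 450 and Q* = 1059.
Because the floor (508) lies above the market-clearing price, it is binding.
At P = 508: Qd = 3309 - 5·508 = 769 and Qs = 5·508 - 1191 = 1349.
Quantity traded falls to 769. At Q = 769 the demand price is (3309 - 769)/5 = 508 and the supply price is (1191 + 769)/5 = 392.
Deadweight loss = ½ · (508 - 392) · (1059 - 769) = ½ · 116 · 290 = 16820.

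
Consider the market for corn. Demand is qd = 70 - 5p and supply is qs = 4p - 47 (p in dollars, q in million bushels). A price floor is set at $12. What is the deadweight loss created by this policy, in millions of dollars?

0

Without the control the market clears where 70 - 5p = 4p - 47, i.e. p* = 13 and q* = 5.
Since 12 is below p* = 13, the floor does not bind and the free-market outcome prevails.
Since the control does not bind, no trades are prevented and deadweight loss is zero.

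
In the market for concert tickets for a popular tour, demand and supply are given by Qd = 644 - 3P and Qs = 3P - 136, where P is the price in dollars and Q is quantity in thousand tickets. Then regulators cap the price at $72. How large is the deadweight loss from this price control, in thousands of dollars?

In a free market, 644 - 3P = 3P - 136 gives the equilibrium P* = 130, Q* = 254.
Because the ceiling (72) lies below the market-clearing price, it is binding.
At P = 72: Qd = 644 - 3·72 = 428 and Qs = 3·72 - 136 = 80.
Quantity traded falls to 80. At Q = 80 the demand price is (644 - 80)/3 = 188 and the supply price is (136 + 80)/3 = 72.
Deadweight loss = ½ · (188 - 72) · (254 - 80) = ½ · 116 · 174 = 10092.

10092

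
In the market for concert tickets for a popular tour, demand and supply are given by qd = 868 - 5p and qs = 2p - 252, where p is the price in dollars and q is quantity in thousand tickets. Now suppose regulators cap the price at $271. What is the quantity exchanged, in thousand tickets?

Without the control the market clears where 868 - 5p = 2p - 252, i.e. p* = 160 and q* = 68.
Since 271 is above p* = 160, the ceiling does not bind and the free-market outcome prevails.

68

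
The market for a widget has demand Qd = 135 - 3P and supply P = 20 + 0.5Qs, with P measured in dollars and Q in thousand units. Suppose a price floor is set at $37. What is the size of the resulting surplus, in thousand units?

Rearranging supply gives Qs = 2P - 40. Equilibrium: 135 - 3P = 2P - 40, so 175 = 5P and P* = 35, Q* = 30.
The floor of 37 is above the equilibrium price 35, so it binds.
At P = 37: Qd = 135 - 3·37 = 24 and Qs = 2·37 - 40 = 34.
Surplus = Qs - Qd = 34 - 24 = 10.

10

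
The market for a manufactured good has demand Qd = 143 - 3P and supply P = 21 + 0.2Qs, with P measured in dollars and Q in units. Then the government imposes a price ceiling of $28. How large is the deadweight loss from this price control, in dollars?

Rearranging supply gives Qs = 5P - 105. Without the control the market clears where 143 - 3P = 5P - 105, i.e. P* = 31 and Q* = 50.
Because the ceiling (28) lies below the market-clearing price, it is binding.
At P = 28: Qd = 143 - 3·28 = 59 and Qs = 5·28 - 105 = 35.
Quantity traded falls to 35. At Q = 35 the demand price is (143 - 35)/3 = 36 and the supply price is (105 + 35)/5 = 28.
Deadweight loss = ½ · (36 - 28) · (50 - 35) = ½ · 8 · 15 = 60.

60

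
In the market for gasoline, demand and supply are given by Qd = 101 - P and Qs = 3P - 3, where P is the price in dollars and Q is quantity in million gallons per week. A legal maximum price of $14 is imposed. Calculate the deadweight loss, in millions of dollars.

Equilibrium: 101 - P = 3P - 3, so 104 = 4P and P* = 26, Q* = 75.
Because the ceiling (14) lies below the market-clearing price, it is binding.
At P = 14: Qd = 101 - 14 = 87 and Qs = 3·14 - 3 = 39.
Quantity traded falls to 39. At Q = 39 the demand price is 101 - 39 = 62 and the supply price is (3 + 39)/3 = 14.
Deadweight loss = ½ · (62 - 14) · (75 - 39) = ½ · 48 · 36 = 864.

864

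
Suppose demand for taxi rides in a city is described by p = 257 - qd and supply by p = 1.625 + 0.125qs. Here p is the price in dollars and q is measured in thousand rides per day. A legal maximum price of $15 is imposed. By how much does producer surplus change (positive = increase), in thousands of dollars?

Rearranging demand gives qd = 257 - p; rearranging supply gives qs = 8p - 13. Without the control the market clears where 257 - p = 8p - 13, i.e. p* = 30 and q* = 227.
Because the ceiling (15) lies below the market-clearing price, it is binding.
At p = 15: qd = 257 - 15 = 242 and qs = 8·15 - 13 = 107.
Producer surplus without the control is ½ · (30 - 1.625) · 227 = 3220.5625.
With the ceiling, producers sell 107 units at 15, so PS = ½ · (15 - 1.625) · 107 = 715.5625.
Change in producer surplus = 715.5625 - 3220.5625 = -2505.

-2505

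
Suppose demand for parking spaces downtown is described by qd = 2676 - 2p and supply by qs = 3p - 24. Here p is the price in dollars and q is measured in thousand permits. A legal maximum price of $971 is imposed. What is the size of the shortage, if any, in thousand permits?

In a free market, 2676 - 2p = 3p - 24 gives the equilibrium p* = 540, q* = 1596.
Since 971 is above p* = 540, the ceiling does not bind and the free-market outcome prevails.
Since the control does not bind, there is no shortage.

0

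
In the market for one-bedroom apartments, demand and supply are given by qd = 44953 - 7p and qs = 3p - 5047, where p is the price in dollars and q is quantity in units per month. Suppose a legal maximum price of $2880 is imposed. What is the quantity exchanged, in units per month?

Setting quantity demanded equal to quantity supplied, 44953 - 7p = 3p - 5047, gives p* = 5000 and q* = 9953.
Since 2880 < 5000, the ceiling is binding.
At p = 2880: qd = 44953 - 7·2880 = 24793 and qs = 3·2880 - 5047 = 3593.
The quantity actually transacted is the short side, supply: 3593.

3593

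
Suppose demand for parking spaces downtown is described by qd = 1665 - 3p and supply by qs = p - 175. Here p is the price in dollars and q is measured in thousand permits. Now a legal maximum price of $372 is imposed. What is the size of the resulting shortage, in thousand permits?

352

In a free market, 1665 - 3p = p - 175 gives the equilibrium p* = 460, q* = 285.
Since 372 < 460, the ceiling is binding.
At p = 372: qd = 1665 - 3·372 = 549 and qs = 372 - 175 = 197.
Shortage = qd - qs = 549 - 197 = 352.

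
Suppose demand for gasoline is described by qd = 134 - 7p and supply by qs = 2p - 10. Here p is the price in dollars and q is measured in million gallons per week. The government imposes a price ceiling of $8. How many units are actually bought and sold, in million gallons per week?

6

Equilibrium: 134 - 7p = 2p - 10, so 144 = 9p and p* = 16, q* = 22.
Since 8 < 16, the ceiling is binding.
At p = 8: qd = 134 - 7·8 = 78 and qs = 2·8 - 10 = 6.
The quantity actually transacted is the short side, supply: 6.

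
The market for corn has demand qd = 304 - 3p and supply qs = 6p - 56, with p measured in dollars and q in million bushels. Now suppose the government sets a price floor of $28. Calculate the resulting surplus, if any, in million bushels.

0

Equilibrium: 304 - 3p = 6p - 56, so 360 = 9p and p* = 40, q* = 184.
The floor of 28 is below the equilibrium price 40, so it is not binding; the market clears at p* = 40, q* = 184.
Since the control does not bind, there is no surplus.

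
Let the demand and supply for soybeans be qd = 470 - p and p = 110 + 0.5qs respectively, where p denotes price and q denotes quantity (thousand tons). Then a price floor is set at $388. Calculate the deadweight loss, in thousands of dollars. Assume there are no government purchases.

Rearranging supply gives qs = 2p - 220. In a free market, 470 - p = 2p - 220 gives the equilibrium p* = 230, q* = 240.
Because the floor (388) lies above the market-clearing price, it is binding.
At p = 388: qd = 470 - 388 = 82 and qs = 2·388 - 220 = 556.
Quantity traded falls to 82. At q = 82 the demand price is 470 - 82 = 388 and the supply price is (220 + 82)/2 = 151.
Deadweight loss = ½ · (388 - 151) · (240 - 82) = ½ · 237 · 158 = 18723.

18723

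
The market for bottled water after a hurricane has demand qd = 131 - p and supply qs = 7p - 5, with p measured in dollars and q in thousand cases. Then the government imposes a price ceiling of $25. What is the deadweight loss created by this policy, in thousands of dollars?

0

In a free market, 131 - p = 7p - 5 gives the equilibrium p* = 17, q* = 114.
The ceiling of 25 is above the equilibrium price 17, so it is not binding; the market clears at p* = 17, q* = 114.
Since the control does not bind, no trades are prevented and deadweight loss is zero.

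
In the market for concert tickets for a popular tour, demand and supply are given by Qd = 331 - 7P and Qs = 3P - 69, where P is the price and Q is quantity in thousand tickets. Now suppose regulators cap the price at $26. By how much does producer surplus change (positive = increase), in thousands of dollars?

In a free market, 331 - 7P = 3P - 69 gives the equilibrium P* = 40, Q* = 51.
Because the ceiling (26) lies below the market-clearing price, it is binding.
At P = 26: Qd = 331 - 7·26 = 149 and Qs = 3·26 - 69 = 9.
Producer surplus without the control is ½ · (40 - 23) · 51 = 433.5.
With the ceiling, producers sell 9 units at 26, so PS = ½ · (26 - 23) · 9 = 13.5.
Change in producer surplus = 13.5 - 433.5 = -420.

-420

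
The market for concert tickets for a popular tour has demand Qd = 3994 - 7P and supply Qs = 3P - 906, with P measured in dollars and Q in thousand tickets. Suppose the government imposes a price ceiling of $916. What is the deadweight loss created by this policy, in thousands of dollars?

Equilibrium: 3994 - 7P = 3P - 906, so 4900 = 10P and P* = 490, Q* = 564.
Since 916 is above P* = 490, the ceiling does not bind and the free-market outcome prevails.
Since the control does not bind, no trades are prevented and deadweight loss is zero.

0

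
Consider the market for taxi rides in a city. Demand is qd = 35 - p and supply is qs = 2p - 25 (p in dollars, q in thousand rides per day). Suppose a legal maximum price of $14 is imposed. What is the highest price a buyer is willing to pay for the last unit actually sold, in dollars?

Setting quantity demanded equal to quantity supplied, 35 - p = 2p - 25, gives p* = 20 and q* = 15.
Since 14 < 20, the ceiling is binding.
At p = 14: qd = 35 - 14 = 21 and qs = 2·14 - 25 = 3.
Only 3 units reach the market. On the demand curve, the marginal buyer's willingness to pay at q = 3 is (35 - 3) = 32.

32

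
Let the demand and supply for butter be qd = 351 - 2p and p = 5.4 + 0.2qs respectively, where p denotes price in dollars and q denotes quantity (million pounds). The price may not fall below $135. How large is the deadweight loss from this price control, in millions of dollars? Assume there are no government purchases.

9185.4

Rearranging supply gives qs = 5p - 27. In a free market, 351 - 2p = 5p - 27 gives the equilibrium p* = 54, q* = 243.
The floor of 135 is above the equilibrium price 54, so it binds.
At p = 135: qd = 351 - 2·135 = 81 and qs = 5·135 - 27 = 648.
Quantity traded falls to 81. At q = 81 the demand price is (351 - 81)/2 = 135 and the supply price is (27 + 81)/5 = 21.6.
Deadweight loss = ½ · (135 - 21.6) · (243 - 81) = ½ · 113.4 · 162 = 9185.4.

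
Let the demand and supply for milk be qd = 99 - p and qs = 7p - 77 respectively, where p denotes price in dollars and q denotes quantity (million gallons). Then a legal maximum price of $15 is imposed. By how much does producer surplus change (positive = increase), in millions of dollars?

-367.5

Setting quantity demanded equal to quantity supplied, 99 - p = 7p - 77, gives p* = 22 and q* = 77.
Since 15 < 22, the ceiling is binding.
At p = 15: qd = 99 - 15 = 84 and qs = 7·15 - 77 = 28.
Producer surplus without the control is ½ · (22 - 11) · 77 = 423.5.
With the ceiling, producers sell 28 units at 15, so PS = ½ · (15 - 11) · 28 = 56.
Change in producer surplus = 56 - 423.5 = -367.5.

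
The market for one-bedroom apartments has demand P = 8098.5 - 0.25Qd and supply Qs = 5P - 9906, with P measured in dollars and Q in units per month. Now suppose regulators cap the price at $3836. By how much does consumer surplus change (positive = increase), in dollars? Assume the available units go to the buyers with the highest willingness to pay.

5679936

Rearranging demand gives Qd = 32394 - 4P. Without the control the market clears where 32394 - 4P = 5P - 9906, i.e. P* = 4700 and Q* = 13594.
Because the ceiling (3836) lies below the market-clearing price, it is binding.
At P = 3836: Qd = 32394 - 4·3836 = 17050 and Qs = 5·3836 - 9906 = 9274.
Consumer surplus without the control is ½ · (8098.5 - 4700) · 13594 = 23099604.5.
With the ceiling, 9274 units are sold at 3836 (assume they go to the highest-value buyers). The demand price at Q = 9274 is 5780, so CS = ½ · [(8098.5 - 3836) + (5780 - 3836)] · 9274 = 28779540.5.
Change in consumer surplus = 28779540.5 - 23099604.5 = 5679936.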